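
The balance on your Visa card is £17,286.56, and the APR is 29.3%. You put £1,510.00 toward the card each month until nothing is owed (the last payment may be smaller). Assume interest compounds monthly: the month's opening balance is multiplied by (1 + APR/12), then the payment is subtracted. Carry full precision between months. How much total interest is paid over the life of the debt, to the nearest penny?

£3,239.11

Monthly rate r = 29.3%/12 = 2.44167% = 0.0244167.
Payoff takes n = ⌈−ln(1 − rB₀/P)/ln(1+r)⌉ = ⌈13.590⌉ = 14 payments; the last is £895.67.
Total paid = 13·£1,510.00 + £895.67 = £20,525.67.
Total interest = total paid − principal = £20,525.67 − £17,286.56 = £3,239.11.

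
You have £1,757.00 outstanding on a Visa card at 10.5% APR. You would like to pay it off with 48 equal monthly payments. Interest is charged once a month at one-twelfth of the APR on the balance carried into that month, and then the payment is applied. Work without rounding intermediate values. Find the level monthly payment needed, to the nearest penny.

£44.99

Monthly rate r = 10.5%/12 = 0.875% = 0.00875.
Level-payment amortization: P = B₀·r / (1 − (1+r)^(−n)) = 1757.00·0.00875 / (1 − 1.00875^(−48)).
Denominator 1 − (1+r)^(−48) = 0.341751756.
P = 15.3738 / 0.341751756 ≈ 44.99.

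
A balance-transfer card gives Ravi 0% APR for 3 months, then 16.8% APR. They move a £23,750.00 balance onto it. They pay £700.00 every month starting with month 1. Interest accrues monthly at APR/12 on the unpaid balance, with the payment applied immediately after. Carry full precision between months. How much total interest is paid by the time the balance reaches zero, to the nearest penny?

£6,918.67

Promo months 1–3 at r₀ = 0%/12 = 0; months 4+ at r₁ = 16.8%/12 = 0.014.
After month 3 (no interest yet): B = £23,750.00 − 3·£700.00 = £21,650.00.
Then at r₁ with £700.00/mo: n₂ = −ln(1 − r₁·B/P)/ln(1+r₁) ≈ 40.81 → 41 more payments.
Total paid = 43·£700.00 + £568.67 = £30,668.67; interest = £30,668.67 − £23,750.00 = £6,918.67.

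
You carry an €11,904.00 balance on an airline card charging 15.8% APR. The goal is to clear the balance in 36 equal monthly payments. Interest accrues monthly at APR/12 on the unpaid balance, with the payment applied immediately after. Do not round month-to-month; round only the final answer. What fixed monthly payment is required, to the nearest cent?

€417.33

Monthly rate r = 15.8%/12 = 1.31667% = 0.0131667.
Level-payment amortization: P = B₀·r / (1 − (1+r)^(−n)) = 11904.00·0.0131667 / (1 − 1.01317^(−36)).
Denominator 1 − (1+r)^(−36) = 0.375564117.
P = 156.736 / 0.375564117 ≈ 417.33.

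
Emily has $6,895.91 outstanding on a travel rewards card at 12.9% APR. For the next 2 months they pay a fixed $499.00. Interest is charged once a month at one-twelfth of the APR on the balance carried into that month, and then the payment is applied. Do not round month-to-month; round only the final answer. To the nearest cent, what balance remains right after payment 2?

Monthly rate r = 12.9%/12 = 1.075% = 0.01075.
Each month: B ← B·(1+r) − $499.00.
Month 1: interest $74.13; balance after payment $6,471.04.
Month 2: interest $69.56; balance after payment $6,041.60.

$6,041.60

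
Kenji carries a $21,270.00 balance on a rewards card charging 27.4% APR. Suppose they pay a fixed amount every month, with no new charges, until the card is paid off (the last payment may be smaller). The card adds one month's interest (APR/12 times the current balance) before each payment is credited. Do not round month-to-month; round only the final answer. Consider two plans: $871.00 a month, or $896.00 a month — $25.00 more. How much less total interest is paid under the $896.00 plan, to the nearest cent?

$467.23

Monthly rate r = 27.4%/12 = 2.28333% = 0.0228333.
At $871.00/mo: n = ⌈−ln(1 − rB₀/P)/ln(1+r)⌉ = 37 payments (last $108.04); total interest = total paid − $21,270.00 = $10,194.04.
At $896.00/mo: 35 payments (last $532.81); total interest $9,726.81.
Interest saved = $10,194.04 − $9,726.81 = $467.23.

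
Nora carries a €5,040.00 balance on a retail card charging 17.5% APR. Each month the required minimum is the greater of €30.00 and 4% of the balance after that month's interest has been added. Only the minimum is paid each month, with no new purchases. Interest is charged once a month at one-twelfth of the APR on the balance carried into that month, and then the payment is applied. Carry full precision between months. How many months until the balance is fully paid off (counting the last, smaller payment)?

104 months

Monthly rate r = 17.5%/12 = 1.45833% = 0.0145833.
While 4% of the post-interest balance exceeds €30.00, each month B ← (B·(1+r))·(1 − 0.04), i.e. B shrinks by the factor (1+r)·0.96 = 0.974.
This holds for months 1–73. Entering month 74 the balance is €736.60; 4% of the post-interest balance is now below €30.00, so the flat €30.00 minimum applies from here.
From month 74 a fixed €30.00 at rate r clears €736.60 in 31 more payments. Total: 73 + 31 = 104 months.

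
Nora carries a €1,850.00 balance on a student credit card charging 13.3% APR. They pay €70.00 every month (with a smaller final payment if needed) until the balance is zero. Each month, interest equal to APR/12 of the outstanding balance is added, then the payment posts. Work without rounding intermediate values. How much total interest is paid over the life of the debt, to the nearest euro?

Monthly rate r = 13.3%/12 = 1.10833% = 0.0110833.
Payoff takes n = ⌈−ln(1 − rB₀/P)/ln(1+r)⌉ = ⌈31.446⌉ = 32 payments; the last is €31.30.
Total paid = 31·€70.00 + €31.30 = €2,201.30.
Total interest = total paid − principal = €2,201.30 − €1,850.00 = €351.30.

€351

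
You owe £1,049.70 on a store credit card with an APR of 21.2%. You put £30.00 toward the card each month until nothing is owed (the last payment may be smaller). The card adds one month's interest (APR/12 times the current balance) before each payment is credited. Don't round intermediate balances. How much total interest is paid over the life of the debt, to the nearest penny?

Monthly rate r = 21.2%/12 = 1.76667% = 0.0176667.
Payoff takes n = ⌈−ln(1 − rB₀/P)/ln(1+r)⌉ = ⌈54.975⌉ = 55 payments; the last is £29.26.
Total paid = 54·£30.00 + £29.26 = £1,649.26.
Total interest = total paid − principal = £1,649.26 − £1,049.70 = £599.56.

£599.56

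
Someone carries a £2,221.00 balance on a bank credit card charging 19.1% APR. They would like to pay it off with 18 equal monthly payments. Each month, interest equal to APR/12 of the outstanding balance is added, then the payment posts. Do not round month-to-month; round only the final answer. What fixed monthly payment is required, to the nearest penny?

Monthly rate r = 19.1%/12 = 1.59167% = 0.0159167.
Level-payment amortization: P = B₀·r / (1 − (1+r)^(−n)) = 2221.00·0.0159167 / (1 − 1.01592^(−18)).
Denominator 1 − (1+r)^(−18) = 0.247416892.
P = 35.3509 / 0.247416892 ≈ 142.88.

£142.88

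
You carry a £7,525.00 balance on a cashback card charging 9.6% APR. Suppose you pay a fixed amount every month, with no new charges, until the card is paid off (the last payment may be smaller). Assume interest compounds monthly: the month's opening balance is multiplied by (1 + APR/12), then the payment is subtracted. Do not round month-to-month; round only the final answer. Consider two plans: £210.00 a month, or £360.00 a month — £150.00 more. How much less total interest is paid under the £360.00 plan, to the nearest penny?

Monthly rate r = 9.6%/12 = 0.8% = 0.008.
At £210.00/mo: n = ⌈−ln(1 − rB₀/P)/ln(1+r)⌉ = 43 payments (last £83.04); total interest = total paid − £7,525.00 = £1,378.04.
At £360.00/mo: 23 payments (last £347.42); total interest £742.42.
Interest saved = £1,378.04 − £742.42 = £635.62.

£635.62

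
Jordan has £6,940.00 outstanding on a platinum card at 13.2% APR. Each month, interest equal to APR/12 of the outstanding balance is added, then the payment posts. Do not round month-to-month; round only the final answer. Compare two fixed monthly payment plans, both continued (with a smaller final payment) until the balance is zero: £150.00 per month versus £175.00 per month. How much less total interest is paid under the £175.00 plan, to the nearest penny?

£583.21

Monthly rate r = 13.2%/12 = 1.1% = 0.011.
At £150.00/mo: n = ⌈−ln(1 − rB₀/P)/ln(1+r)⌉ = 66 payments (last £1.09); total interest = total paid − £6,940.00 = £2,811.09.
At £175.00/mo: 53 payments (last £67.88); total interest £2,227.88.
Interest saved = £2,811.09 − £2,227.88 = £583.21.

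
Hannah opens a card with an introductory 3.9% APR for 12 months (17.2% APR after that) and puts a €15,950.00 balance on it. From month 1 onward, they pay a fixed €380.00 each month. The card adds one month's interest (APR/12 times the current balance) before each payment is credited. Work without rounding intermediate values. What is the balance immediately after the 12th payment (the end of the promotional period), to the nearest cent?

€11,940.89

Promo months 1–12 at r₀ = 3.9%/12 = 0.00325; months 13+ at r₁ = 17.2%/12 = 0.0143333.
After month 12: iterate B ← B·(1+r₀) − €380.00 for 12 months → €11,940.89.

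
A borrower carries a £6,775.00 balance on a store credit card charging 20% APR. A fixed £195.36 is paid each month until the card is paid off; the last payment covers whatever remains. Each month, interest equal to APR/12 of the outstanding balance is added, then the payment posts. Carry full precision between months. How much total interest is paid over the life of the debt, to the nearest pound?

£3,422

Monthly rate r = 20%/12 = 1.66667% = 0.0166667.
Payoff takes n = ⌈−ln(1 − rB₀/P)/ln(1+r)⌉ = ⌈52.194⌉ = 53 payments; the last is £38.18.
Total paid = 52·£195.36 + £38.18 = £10,196.90.
Total interest = total paid − principal = £10,196.90 − £6,775.00 = £3,421.90.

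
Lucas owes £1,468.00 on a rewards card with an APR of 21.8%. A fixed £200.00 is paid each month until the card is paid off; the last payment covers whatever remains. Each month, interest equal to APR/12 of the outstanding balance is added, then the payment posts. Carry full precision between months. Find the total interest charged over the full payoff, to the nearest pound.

£122

Monthly rate r = 21.8%/12 = 1.81667% = 0.0181667.
Payoff takes n = ⌈−ln(1 − rB₀/P)/ln(1+r)⌉ = ⌈7.949⌉ = 8 payments; the last is £189.90.
Total paid = 7·£200.00 + £189.90 = £1,589.90.
Total interest = total paid − principal = £1,589.90 − £1,468.00 = £121.90.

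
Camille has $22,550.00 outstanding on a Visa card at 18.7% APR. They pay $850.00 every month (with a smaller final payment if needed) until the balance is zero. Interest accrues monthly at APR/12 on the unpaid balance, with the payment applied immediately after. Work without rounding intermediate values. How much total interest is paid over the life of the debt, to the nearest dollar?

$6,775

Monthly rate r = 18.7%/12 = 1.55833% = 0.0155833.
Payoff takes n = ⌈−ln(1 − rB₀/P)/ln(1+r)⌉ = ⌈34.498⌉ = 35 payments; the last is $424.53.
Total paid = 34·$850.00 + $424.53 = $29,324.53.
Total interest = total paid − principal = $29,324.53 − $22,550.00 = $6,774.53.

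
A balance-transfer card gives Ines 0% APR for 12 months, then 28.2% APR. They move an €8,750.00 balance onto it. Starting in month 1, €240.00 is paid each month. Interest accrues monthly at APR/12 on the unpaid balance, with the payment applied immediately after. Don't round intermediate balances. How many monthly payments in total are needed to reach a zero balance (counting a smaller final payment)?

Promo months 1–12 at r₀ = 0%/12 = 0; months 13+ at r₁ = 28.2%/12 = 0.0235.
After month 12 (no interest yet): B = €8,750.00 − 12·€240.00 = €5,870.00.
Then at r₁ with €240.00/mo: n₂ = −ln(1 − r₁·B/P)/ln(1+r₁) ≈ 36.81 → 37 more payments.

49 months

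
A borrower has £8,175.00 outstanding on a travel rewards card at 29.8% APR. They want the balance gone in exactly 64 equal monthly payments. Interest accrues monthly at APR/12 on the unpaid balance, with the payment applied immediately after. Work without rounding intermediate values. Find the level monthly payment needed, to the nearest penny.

Monthly rate r = 29.8%/12 = 2.48333% = 0.0248333.
Level-payment amortization: P = B₀·r / (1 − (1+r)^(−n)) = 8175.00·0.0248333 / (1 − 1.02483^(−64)).
Denominator 1 − (1+r)^(−64) = 0.791938143.
P = 203.012 / 0.791938143 ≈ 256.35.

£256.35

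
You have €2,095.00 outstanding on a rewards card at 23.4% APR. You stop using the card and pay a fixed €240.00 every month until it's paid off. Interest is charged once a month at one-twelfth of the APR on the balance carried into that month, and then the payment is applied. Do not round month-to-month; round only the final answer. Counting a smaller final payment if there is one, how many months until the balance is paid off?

10 months

Monthly rate r = 23.4%/12 = 1.95% = 0.0195.
Recurrence: B ← B·(1+r) − €240.00.
Month 1: interest €40.85; balance after payment €1,895.85.
Month 2: interest €36.97; balance after payment €1,692.82.
Closed form: n = −ln(1 − rB₀/P)/ln(1+r) = −ln(0.82978)/ln(1.0195) ≈ 9.662, so the balance reaches zero during payment 10.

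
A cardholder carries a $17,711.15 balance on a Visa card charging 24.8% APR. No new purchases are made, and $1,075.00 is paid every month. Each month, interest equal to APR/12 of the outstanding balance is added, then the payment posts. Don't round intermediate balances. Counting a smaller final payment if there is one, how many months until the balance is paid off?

21 payments

Monthly rate r = 24.8%/12 = 2.06667% = 0.0206667.
Recurrence: B ← B·(1+r) − $1,075.00.
Month 1: interest $366.03; balance after payment $17,002.18.
Month 2: interest $351.38; balance after payment $16,278.56.
Closed form: n = −ln(1 − rB₀/P)/ln(1+r) = −ln(0.65951)/ln(1.02067) ≈ 20.349, so the balance reaches zero during payment 21.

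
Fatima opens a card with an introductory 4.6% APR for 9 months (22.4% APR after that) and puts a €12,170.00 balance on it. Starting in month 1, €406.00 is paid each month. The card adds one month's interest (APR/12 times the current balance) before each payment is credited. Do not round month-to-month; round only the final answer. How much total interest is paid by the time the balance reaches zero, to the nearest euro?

€3,014

Promo months 1–9 at r₀ = 4.6%/12 = 0.00383333; months 10+ at r₁ = 22.4%/12 = 0.0186667.
After month 9: iterate B ← B·(1+r₀) − €406.00 for 9 months → €8,885.83.
Then at r₁ with €406.00/mo: n₂ = −ln(1 − r₁·B/P)/ln(1+r₁) ≈ 28.40 → 29 more payments.
Total paid = 37·€406.00 + €161.58 = €15,183.58; interest = €15,183.58 − €12,170.00 = €3,013.58.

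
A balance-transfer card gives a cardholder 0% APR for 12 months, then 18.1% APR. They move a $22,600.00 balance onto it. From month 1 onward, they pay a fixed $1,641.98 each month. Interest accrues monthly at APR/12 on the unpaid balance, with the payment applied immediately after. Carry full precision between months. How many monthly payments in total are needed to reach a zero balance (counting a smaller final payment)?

Promo months 1–12 at r₀ = 0%/12 = 0; months 13+ at r₁ = 18.1%/12 = 0.0150833.
After month 12 (no interest yet): B = $22,600.00 − 12·$1,641.98 = $2,896.24.
Then at r₁ with $1,641.98/mo: n₂ = −ln(1 − r₁·B/P)/ln(1+r₁) ≈ 1.80 → 2 more payments.

14 months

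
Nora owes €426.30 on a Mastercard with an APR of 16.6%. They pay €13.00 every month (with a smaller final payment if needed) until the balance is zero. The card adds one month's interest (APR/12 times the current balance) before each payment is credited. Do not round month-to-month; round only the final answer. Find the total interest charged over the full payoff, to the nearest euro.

Monthly rate r = 16.6%/12 = 1.38333% = 0.0138333.
Payoff takes n = ⌈−ln(1 − rB₀/P)/ln(1+r)⌉ = ⌈43.997⌉ = 44 payments; the last is €12.96.
Total paid = 43·€13.00 + €12.96 = €571.96.
Total interest = total paid − principal = €571.96 − €426.30 = €145.66.

€146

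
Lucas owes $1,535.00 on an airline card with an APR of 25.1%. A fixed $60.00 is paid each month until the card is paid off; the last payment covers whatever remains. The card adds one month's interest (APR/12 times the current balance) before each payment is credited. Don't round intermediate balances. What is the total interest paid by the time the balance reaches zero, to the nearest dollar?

$685

Monthly rate r = 25.1%/12 = 2.09167% = 0.0209167.
Payoff takes n = ⌈−ln(1 − rB₀/P)/ln(1+r)⌉ = ⌈37.002⌉ = 38 payments; the last is $0.11.
Total paid = 37·$60.00 + $0.11 = $2,220.11.
Total interest = total paid − principal = $2,220.11 − $1,535.00 = $685.11.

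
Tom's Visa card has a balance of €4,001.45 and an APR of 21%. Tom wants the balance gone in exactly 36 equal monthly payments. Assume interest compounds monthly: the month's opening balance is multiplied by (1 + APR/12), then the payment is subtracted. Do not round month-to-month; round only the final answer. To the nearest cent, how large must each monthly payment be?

Monthly rate r = 21%/12 = 1.75% = 0.0175.
Level-payment amortization: P = B₀·r / (1 − (1+r)^(−n)) = 4001.45·0.0175 / (1 − 1.0175^(−36)).
Denominator 1 − (1+r)^(−36) = 0.464498174.
P = 70.0254 / 0.464498174 ≈ 150.75.

€150.75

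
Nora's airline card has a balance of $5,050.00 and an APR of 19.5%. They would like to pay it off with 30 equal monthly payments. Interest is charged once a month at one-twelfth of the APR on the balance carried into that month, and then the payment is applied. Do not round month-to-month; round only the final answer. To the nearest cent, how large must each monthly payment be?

$214.02

Monthly rate r = 19.5%/12 = 1.625% = 0.01625.
Level-payment amortization: P = B₀·r / (1 − (1+r)^(−n)) = 5050.00·0.01625 / (1 − 1.01625^(−30)).
Denominator 1 − (1+r)^(−30) = 0.38342879.
P = 82.0625 / 0.38342879 ≈ 214.02.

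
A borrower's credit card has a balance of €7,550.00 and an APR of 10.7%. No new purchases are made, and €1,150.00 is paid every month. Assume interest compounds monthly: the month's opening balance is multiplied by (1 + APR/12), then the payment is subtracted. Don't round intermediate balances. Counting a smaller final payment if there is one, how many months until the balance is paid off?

Monthly rate r = 10.7%/12 = 0.891667% = 0.00891667.
Recurrence: B ← B·(1+r) − €1,150.00.
Month 1: interest €67.32; balance after payment €6,467.32.
Month 2: interest €57.67; balance after payment €5,374.99.
Closed form: n = −ln(1 − rB₀/P)/ln(1+r) = −ln(0.94146)/ln(1.00892) ≈ 6.795, so the balance reaches zero during payment 7.

7 months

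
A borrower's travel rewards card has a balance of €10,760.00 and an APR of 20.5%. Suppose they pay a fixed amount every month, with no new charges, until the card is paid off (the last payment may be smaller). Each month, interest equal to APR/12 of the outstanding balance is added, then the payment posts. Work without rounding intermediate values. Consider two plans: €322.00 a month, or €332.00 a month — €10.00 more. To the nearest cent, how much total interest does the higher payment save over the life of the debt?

€270.05

Monthly rate r = 20.5%/12 = 1.70833% = 0.0170833.
At €322.00/mo: n = ⌈−ln(1 − rB₀/P)/ln(1+r)⌉ = 50 payments (last €303.47); total interest = total paid − €10,760.00 = €5,321.47.
At €332.00/mo: 48 payments (last €207.42); total interest €5,051.42.
Interest saved = €5,321.47 − €5,051.42 = €270.05.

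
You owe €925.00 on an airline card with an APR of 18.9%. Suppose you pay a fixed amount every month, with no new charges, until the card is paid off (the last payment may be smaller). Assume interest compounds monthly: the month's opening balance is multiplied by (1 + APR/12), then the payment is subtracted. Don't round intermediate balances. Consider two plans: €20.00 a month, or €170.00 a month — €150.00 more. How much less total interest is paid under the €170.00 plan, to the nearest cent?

Monthly rate r = 18.9%/12 = 1.575% = 0.01575.
At €20.00/mo: n = ⌈−ln(1 − rB₀/P)/ln(1+r)⌉ = 84 payments (last €8.36); total interest = total paid − €925.00 = €743.36.
At €170.00/mo: 6 payments (last €124.91); total interest €49.91.
Interest saved = €743.36 − €49.91 = €693.45.

€693.45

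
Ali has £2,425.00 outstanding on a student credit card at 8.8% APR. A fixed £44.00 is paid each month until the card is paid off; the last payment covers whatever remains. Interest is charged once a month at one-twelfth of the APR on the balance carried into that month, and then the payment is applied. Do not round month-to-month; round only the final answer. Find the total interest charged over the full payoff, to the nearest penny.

£693.16

Monthly rate r = 8.8%/12 = 0.733333% = 0.00733333.
Payoff takes n = ⌈−ln(1 − rB₀/P)/ln(1+r)⌉ = ⌈70.867⌉ = 71 payments; the last is £38.16.
Total paid = 70·£44.00 + £38.16 = £3,118.16.
Total interest = total paid − principal = £3,118.16 − £2,425.00 = £693.16.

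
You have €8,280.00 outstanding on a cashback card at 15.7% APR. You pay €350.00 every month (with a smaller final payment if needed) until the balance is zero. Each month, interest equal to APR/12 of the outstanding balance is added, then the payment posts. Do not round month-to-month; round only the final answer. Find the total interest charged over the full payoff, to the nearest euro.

Monthly rate r = 15.7%/12 = 1.30833% = 0.0130833.
Payoff takes n = ⌈−ln(1 − rB₀/P)/ln(1+r)⌉ = ⌈28.493⌉ = 29 payments; the last is €172.96.
Total paid = 28·€350.00 + €172.96 = €9,972.96.
Total interest = total paid − principal = €9,972.96 − €8,280.00 = €1,692.96.

€1,693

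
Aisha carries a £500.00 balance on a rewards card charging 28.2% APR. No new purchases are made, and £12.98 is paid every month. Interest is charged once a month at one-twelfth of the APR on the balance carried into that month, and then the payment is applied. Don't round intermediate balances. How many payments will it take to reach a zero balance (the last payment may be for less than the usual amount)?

102 months

Monthly rate r = 28.2%/12 = 2.35% = 0.0235.
Recurrence: B ← B·(1+r) − £12.98.
Month 1: interest £11.75; balance after payment £498.77.
Month 2: interest £11.72; balance after payment £497.51.
Closed form: n = −ln(1 − rB₀/P)/ln(1+r) = −ln(0.094761)/ln(1.0235) ≈ 101.446, so the balance reaches zero during payment 102.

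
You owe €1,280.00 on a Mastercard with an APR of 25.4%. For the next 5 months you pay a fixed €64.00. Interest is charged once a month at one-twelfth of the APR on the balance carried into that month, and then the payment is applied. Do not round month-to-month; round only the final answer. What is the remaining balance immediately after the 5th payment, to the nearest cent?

Monthly rate r = 25.4%/12 = 2.11667% = 0.0211667.
Each month: B ← B·(1+r) − €64.00.
Month 1: interest €27.09; balance after payment €1,243.09.
Month 2: interest €26.31; balance after payment €1,205.41.
Month 3: interest €25.51; balance after payment €1,166.92.
Month 4: interest €24.70; balance after payment €1,127.62.
Month 5: interest €23.87; balance after payment €1,087.49.

€1,087.49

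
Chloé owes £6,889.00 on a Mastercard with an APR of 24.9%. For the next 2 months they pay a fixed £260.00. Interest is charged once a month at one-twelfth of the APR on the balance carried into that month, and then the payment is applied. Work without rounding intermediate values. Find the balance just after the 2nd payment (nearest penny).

£6,652.46

Monthly rate r = 24.9%/12 = 2.075% = 0.02075.
Each month: B ← B·(1+r) − £260.00.
Month 1: interest £142.95; balance after payment £6,771.95.
Month 2: interest £140.52; balance after payment £6,652.46.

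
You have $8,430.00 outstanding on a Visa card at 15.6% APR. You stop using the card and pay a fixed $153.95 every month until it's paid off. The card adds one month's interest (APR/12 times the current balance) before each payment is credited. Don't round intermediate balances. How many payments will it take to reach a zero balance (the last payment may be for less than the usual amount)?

97 months

Monthly rate r = 15.6%/12 = 1.3% = 0.013.
Recurrence: B ← B·(1+r) − $153.95.
Month 1: interest $109.59; balance after payment $8,385.64.
Month 2: interest $109.01; balance after payment $8,340.70.
Closed form: n = −ln(1 − rB₀/P)/ln(1+r) = −ln(0.28815)/ln(1.013) ≈ 96.335, so the balance reaches zero during payment 97.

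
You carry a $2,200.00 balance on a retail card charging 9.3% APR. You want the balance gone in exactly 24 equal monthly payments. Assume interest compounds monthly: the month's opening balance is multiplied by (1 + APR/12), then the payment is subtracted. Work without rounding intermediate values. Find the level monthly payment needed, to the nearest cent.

Monthly rate r = 9.3%/12 = 0.775% = 0.00775.
Level-payment amortization: P = B₀·r / (1 − (1+r)^(−n)) = 2200.00·0.00775 / (1 − 1.00775^(−24)).
Denominator 1 − (1+r)^(−24) = 0.169130846.
P = 17.05 / 0.169130846 ≈ 100.81.

$100.81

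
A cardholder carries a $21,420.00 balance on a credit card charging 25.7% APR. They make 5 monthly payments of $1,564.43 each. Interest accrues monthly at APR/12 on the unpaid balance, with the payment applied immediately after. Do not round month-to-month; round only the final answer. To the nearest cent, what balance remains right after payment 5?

Monthly rate r = 25.7%/12 = 2.14167% = 0.0214167.
Each month: B ← B·(1+r) − $1,564.43.
Month 1: interest $458.75; balance after payment $20,314.31.
Month 2: interest $435.06; balance after payment $19,184.95.
Month 3: interest $410.88; balance after payment $18,031.40.
Month 4: interest $386.17; balance after payment $16,853.14.
Month 5: interest $360.94; balance after payment $15,649.65.

$15,649.65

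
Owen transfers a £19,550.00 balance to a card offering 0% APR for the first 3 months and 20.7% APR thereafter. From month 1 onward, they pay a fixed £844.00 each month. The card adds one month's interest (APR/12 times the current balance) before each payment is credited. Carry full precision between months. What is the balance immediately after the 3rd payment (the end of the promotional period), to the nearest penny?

Promo months 1–3 at r₀ = 0%/12 = 0; months 4+ at r₁ = 20.7%/12 = 0.01725.
After month 3 (no interest yet): B = £19,550.00 − 3·£844.00 = £17,018.00.

£17,018.00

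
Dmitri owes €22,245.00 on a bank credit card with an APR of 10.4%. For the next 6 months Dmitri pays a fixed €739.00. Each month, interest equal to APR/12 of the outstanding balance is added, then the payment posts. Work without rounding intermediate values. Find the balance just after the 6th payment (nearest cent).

€18,895.91

Monthly rate r = 10.4%/12 = 0.866667% = 0.00866667.
Each month: B ← B·(1+r) − €739.00.
Month 1: interest €192.79; balance after payment €21,698.79.
Month 2: interest €188.06; balance after payment €21,147.85.
Month 3: interest €183.28; balance after payment €20,592.13.
Month 4: interest €178.47; balance after payment €20,031.59.
Month 5: interest €173.61; balance after payment €19,466.20.
Month 6: interest €168.71; balance after payment €18,895.91.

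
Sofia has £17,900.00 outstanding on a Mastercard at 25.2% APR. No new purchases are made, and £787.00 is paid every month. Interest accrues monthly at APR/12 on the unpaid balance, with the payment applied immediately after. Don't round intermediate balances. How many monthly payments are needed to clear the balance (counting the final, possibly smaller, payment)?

32 payments

Monthly rate r = 25.2%/12 = 2.1% = 0.021.
Recurrence: B ← B·(1+r) − £787.00.
Month 1: interest £375.90; balance after payment £17,488.90.
Month 2: interest £367.27; balance after payment £17,069.17.
Closed form: n = −ln(1 − rB₀/P)/ln(1+r) = −ln(0.52236)/ln(1.021) ≈ 31.247, so the balance reaches zero during payment 32.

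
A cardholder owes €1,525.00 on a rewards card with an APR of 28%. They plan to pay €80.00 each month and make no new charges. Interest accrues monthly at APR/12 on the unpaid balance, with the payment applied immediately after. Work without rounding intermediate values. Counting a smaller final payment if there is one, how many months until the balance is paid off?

Monthly rate r = 28%/12 = 2.33333% = 0.0233333.
Recurrence: B ← B·(1+r) − €80.00.
Month 1: interest €35.58; balance after payment €1,480.58.
Month 2: interest €34.55; balance after payment €1,435.13.
Closed form: n = −ln(1 − rB₀/P)/ln(1+r) = −ln(0.55521)/ln(1.02333) ≈ 25.511, so the balance reaches zero during payment 26.

26 payments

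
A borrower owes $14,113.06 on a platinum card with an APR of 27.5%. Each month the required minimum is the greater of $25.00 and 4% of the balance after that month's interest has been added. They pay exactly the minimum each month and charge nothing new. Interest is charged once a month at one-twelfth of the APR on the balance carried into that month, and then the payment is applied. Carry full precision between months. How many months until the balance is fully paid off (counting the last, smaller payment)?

210 months

Monthly rate r = 27.5%/12 = 2.29167% = 0.0229167.
While 4% of the post-interest balance exceeds $25.00, each month B ← (B·(1+r))·(1 − 0.04), i.e. B shrinks by the factor (1+r)·0.96 = 0.982.
This holds for months 1–173. Entering month 174 the balance is $609.41; 4% of the post-interest balance is now below $25.00, so the flat $25.00 minimum applies from here.
From month 174 a fixed $25.00 at rate r clears $609.41 in 37 more payments. Total: 173 + 37 = 210 months.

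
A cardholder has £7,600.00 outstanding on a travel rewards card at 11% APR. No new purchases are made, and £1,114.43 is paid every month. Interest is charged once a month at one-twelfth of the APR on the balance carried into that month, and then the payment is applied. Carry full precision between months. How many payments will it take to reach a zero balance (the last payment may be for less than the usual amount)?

Monthly rate r = 11%/12 = 0.916667% = 0.00916667.
Recurrence: B ← B·(1+r) − £1,114.43.
Month 1: interest £69.67; balance after payment £6,555.24.
Month 2: interest £60.09; balance after payment £5,500.90.
Closed form: n = −ln(1 − rB₀/P)/ln(1+r) = −ln(0.93749)/ln(1.00917) ≈ 7.074, so the balance reaches zero during payment 8.

8 payments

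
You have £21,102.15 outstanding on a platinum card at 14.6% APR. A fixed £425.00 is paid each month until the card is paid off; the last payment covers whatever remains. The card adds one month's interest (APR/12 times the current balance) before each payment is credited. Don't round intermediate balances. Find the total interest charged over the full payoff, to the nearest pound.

Monthly rate r = 14.6%/12 = 1.21667% = 0.0121667.
Payoff takes n = ⌈−ln(1 − rB₀/P)/ln(1+r)⌉ = ⌈76.621⌉ = 77 payments; the last is £264.49.
Total paid = 76·£425.00 + £264.49 = £32,564.49.
Total interest = total paid − principal = £32,564.49 − £21,102.15 = £11,462.34.

£11,462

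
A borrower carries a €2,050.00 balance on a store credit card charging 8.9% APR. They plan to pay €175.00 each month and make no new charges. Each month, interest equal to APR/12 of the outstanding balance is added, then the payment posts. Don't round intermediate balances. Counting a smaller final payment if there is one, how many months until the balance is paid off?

Monthly rate r = 8.9%/12 = 0.741667% = 0.00741667.
Recurrence: B ← B·(1+r) − €175.00.
Month 1: interest €15.20; balance after payment €1,890.20.
Month 2: interest €14.02; balance after payment €1,729.22.
Closed form: n = −ln(1 − rB₀/P)/ln(1+r) = −ln(0.91312)/ln(1.00742) ≈ 12.300, so the balance reaches zero during payment 13.

13 payments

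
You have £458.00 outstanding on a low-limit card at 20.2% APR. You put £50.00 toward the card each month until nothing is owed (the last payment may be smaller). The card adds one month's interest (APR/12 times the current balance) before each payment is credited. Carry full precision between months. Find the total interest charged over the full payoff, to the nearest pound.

Monthly rate r = 20.2%/12 = 1.68333% = 0.0168333.
Payoff takes n = ⌈−ln(1 − rB₀/P)/ln(1+r)⌉ = ⌈10.032⌉ = 11 payments; the last is £1.61.
Total paid = 10·£50.00 + £1.61 = £501.61.
Total interest = total paid − principal = £501.61 − £458.00 = £43.61.

£44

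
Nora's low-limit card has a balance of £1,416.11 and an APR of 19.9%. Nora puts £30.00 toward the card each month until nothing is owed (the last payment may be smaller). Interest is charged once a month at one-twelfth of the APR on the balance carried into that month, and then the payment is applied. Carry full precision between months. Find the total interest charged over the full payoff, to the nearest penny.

Monthly rate r = 19.9%/12 = 1.65833% = 0.0165833.
Payoff takes n = ⌈−ln(1 − rB₀/P)/ln(1+r)⌉ = ⌈92.836⌉ = 93 payments; the last is £25.12.
Total paid = 92·£30.00 + £25.12 = £2,785.12.
Total interest = total paid − principal = £2,785.12 − £1,416.11 = £1,369.01.

£1,369.01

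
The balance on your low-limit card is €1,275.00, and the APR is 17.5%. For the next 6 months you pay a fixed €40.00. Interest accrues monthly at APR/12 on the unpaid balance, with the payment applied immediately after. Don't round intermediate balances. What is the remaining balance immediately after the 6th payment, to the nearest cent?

€1,141.79

Monthly rate r = 17.5%/12 = 1.45833% = 0.0145833.
Each month: B ← B·(1+r) − €40.00.
Month 1: interest €18.59; balance after payment €1,253.59.
Month 2: interest €18.28; balance after payment €1,231.88.
Month 3: interest €17.96; balance after payment €1,209.84.
Month 4: interest €17.64; balance after payment €1,187.48.
Month 5: interest €17.32; balance after payment €1,164.80.
Month 6: interest €16.99; balance after payment €1,141.79.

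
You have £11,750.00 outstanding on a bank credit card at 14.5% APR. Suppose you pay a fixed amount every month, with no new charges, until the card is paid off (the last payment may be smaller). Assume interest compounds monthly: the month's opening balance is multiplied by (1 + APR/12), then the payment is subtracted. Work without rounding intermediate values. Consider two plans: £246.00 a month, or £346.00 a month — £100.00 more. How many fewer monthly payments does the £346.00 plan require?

Monthly rate r = 14.5%/12 = 1.20833% = 0.0120833.
At £246.00/mo: n = ⌈−ln(1 − rB₀/P)/ln(1+r)⌉ = 72 payments (last £163.47); total interest = total paid − £11,750.00 = £5,879.47.
At £346.00/mo: 44 payments (last £338.45); total interest £3,466.45.
Payments saved = 72 − 44 = 28.

28 fewer payments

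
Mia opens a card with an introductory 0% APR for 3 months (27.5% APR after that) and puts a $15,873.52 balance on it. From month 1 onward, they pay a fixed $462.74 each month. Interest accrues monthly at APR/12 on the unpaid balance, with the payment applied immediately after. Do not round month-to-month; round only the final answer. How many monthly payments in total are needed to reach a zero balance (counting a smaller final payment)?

59 months

Promo months 1–3 at r₀ = 0%/12 = 0; months 4+ at r₁ = 27.5%/12 = 0.0229167.
After month 3 (no interest yet): B = $15,873.52 − 3·$462.74 = $14,485.30.
Then at r₁ with $462.74/mo: n₂ = −ln(1 − r₁·B/P)/ln(1+r₁) ≈ 55.77 → 56 more payments.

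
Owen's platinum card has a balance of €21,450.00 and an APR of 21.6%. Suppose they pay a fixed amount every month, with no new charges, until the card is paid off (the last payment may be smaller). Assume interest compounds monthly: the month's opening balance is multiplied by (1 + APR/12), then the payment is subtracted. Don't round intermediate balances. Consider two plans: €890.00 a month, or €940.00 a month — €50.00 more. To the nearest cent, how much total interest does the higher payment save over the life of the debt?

€509.47

Monthly rate r = 21.6%/12 = 1.8% = 0.018.
At €890.00/mo: n = ⌈−ln(1 − rB₀/P)/ln(1+r)⌉ = 32 payments (last €789.34); total interest = total paid − €21,450.00 = €6,929.34.
At €940.00/mo: 30 payments (last €609.87); total interest €6,419.87.
Interest saved = €6,929.34 − €6,419.87 = €509.47.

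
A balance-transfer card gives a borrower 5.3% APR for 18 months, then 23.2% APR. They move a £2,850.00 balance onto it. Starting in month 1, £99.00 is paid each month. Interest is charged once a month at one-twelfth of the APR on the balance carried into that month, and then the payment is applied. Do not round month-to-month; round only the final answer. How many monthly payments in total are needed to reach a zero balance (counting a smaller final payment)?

33 payments

Promo months 1–18 at r₀ = 5.3%/12 = 0.00441667; months 19+ at r₁ = 23.2%/12 = 0.0193333.
After month 18: iterate B ← B·(1+r₀) − £99.00 for 18 months → £1,234.78.
Then at r₁ with £99.00/mo: n₂ = −ln(1 − r₁·B/P)/ln(1+r₁) ≈ 14.41 → 15 more payments.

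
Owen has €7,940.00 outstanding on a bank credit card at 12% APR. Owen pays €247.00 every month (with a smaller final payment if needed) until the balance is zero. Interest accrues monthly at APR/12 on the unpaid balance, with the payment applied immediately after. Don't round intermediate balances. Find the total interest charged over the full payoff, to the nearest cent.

€1,686.71

Monthly rate r = 12%/12 = 1% = 0.01.
Payoff takes n = ⌈−ln(1 − rB₀/P)/ln(1+r)⌉ = ⌈38.974⌉ = 39 payments; the last is €240.71.
Total paid = 38·€247.00 + €240.71 = €9,626.71.
Total interest = total paid − principal = €9,626.71 − €7,940.00 = €1,686.71.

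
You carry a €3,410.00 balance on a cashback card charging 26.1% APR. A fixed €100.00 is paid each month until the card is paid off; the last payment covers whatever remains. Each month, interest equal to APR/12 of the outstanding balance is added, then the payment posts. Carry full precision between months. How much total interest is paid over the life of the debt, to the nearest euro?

Monthly rate r = 26.1%/12 = 2.175% = 0.02175.
Payoff takes n = ⌈−ln(1 − rB₀/P)/ln(1+r)⌉ = ⌈62.906⌉ = 63 payments; the last is €90.68.
Total paid = 62·€100.00 + €90.68 = €6,290.68.
Total interest = total paid − principal = €6,290.68 − €3,410.00 = €2,880.68.

€2,881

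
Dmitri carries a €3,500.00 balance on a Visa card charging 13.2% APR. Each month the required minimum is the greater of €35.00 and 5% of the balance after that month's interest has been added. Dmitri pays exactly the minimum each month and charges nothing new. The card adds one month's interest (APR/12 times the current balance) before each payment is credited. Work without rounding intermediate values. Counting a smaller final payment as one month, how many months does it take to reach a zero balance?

Monthly rate r = 13.2%/12 = 1.1% = 0.011.
While 5% of the post-interest balance exceeds €35.00, each month B ← (B·(1+r))·(1 − 0.05), i.e. B shrinks by the factor (1+r)·0.95 = 0.96045.
This holds for months 1–41. Entering month 42 the balance is €669.17; 5% of the post-interest balance is now below €35.00, so the flat €35.00 minimum applies from here.
From month 42 a fixed €35.00 at rate r clears €669.17 in 22 more payments. Total: 41 + 22 = 63 months.

63 months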